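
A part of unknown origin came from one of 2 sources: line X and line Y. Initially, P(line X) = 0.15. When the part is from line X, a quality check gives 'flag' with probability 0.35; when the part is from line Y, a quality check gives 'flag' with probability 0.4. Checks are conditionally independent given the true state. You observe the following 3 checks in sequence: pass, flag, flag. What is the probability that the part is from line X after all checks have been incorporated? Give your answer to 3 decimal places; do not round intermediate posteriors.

0.128

After 'pass': P(line X) = 0.65·0.1500 / (0.65·0.1500 + 0.6·0.8500) ≈ 0.1605
After 'flag': P(line X) = 0.35·0.1605 / (0.35·0.1605 + 0.4·0.8395) ≈ 0.1433
After 'flag': P(line X) = 0.35·0.1433 / (0.35·0.1433 + 0.4·0.8567) ≈ 0.1277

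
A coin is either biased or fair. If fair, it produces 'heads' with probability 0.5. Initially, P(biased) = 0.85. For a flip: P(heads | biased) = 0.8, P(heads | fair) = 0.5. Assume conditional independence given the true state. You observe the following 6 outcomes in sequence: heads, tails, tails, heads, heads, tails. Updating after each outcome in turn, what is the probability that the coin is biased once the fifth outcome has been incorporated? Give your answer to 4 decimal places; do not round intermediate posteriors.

After 'heads': P(biased) = 0.8·0.8500 / (0.8·0.8500 + 0.5·0.1500) ≈ 0.9007
After 'tails': P(biased) = 0.2·0.9007 / (0.2·0.9007 + 0.5·0.0993) ≈ 0.7839
After 'tails': P(biased) = 0.2·0.7839 / (0.2·0.7839 + 0.5·0.2161) ≈ 0.5919
After 'heads': P(biased) = 0.8·0.5919 / (0.8·0.5919 + 0.5·0.4081) ≈ 0.6989
After 'heads': P(biased) = 0.8·0.6989 / (0.8·0.6989 + 0.5·0.3011) ≈ 0.7879

0.7879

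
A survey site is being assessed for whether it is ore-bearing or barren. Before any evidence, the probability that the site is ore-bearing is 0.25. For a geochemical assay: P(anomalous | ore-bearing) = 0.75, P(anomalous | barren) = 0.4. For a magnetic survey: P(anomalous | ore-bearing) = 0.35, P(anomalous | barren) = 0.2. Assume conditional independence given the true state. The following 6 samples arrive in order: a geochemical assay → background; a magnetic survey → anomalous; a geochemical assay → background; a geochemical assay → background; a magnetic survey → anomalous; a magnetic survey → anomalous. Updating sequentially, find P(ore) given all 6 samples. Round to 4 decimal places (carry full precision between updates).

0.1144

After a geochemical assay='background': P(ore) = 0.25·0.2500 / (0.25·0.2500 + 0.6·0.7500) ≈ 0.1220
After a magnetic survey='anomalous': P(ore) = 0.35·0.1220 / (0.35·0.1220 + 0.2·0.8780) ≈ 0.1955
After a geochemical assay='background': P(ore) = 0.25·0.1955 / (0.25·0.1955 + 0.6·0.8045) ≈ 0.0920
After a geochemical assay='background': P(ore) = 0.25·0.0920 / (0.25·0.0920 + 0.6·0.9080) ≈ 0.0405
After a magnetic survey='anomalous': P(ore) = 0.35·0.0405 / (0.35·0.0405 + 0.2·0.9595) ≈ 0.0688
After a magnetic survey='anomalous': P(ore) = 0.35·0.0688 / (0.35·0.0688 + 0.2·0.9312) ≈ 0.1144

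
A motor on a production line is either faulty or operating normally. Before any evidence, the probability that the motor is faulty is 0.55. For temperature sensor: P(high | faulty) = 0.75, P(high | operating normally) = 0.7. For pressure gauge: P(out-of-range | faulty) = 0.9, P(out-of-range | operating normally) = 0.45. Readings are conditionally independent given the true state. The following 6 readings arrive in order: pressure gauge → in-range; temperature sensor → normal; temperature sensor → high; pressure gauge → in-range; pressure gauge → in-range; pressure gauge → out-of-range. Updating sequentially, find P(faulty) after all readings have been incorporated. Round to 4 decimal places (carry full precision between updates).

After pressure gauge='in-range': P(faulty) = 0.1·0.5500 / (0.1·0.5500 + 0.55·0.4500) ≈ 0.1818
After temperature sensor='normal': P(faulty) = 0.25·0.1818 / (0.25·0.1818 + 0.3·0.8182) ≈ 0.1562
After temperature sensor='high': P(faulty) = 0.75·0.1562 / (0.75·0.1562 + 0.7·0.8438) ≈ 0.1656
After pressure gauge='in-range': P(faulty) = 0.1·0.1656 / (0.1·0.1656 + 0.55·0.8344) ≈ 0.0348
After pressure gauge='in-range': P(faulty) = 0.1·0.0348 / (0.1·0.0348 + 0.55·0.9652) ≈ 0.0065
After pressure gauge='out-of-range': P(faulty) = 0.9·0.0065 / (0.9·0.0065 + 0.45·0.9935) ≈ 0.0129

0.0129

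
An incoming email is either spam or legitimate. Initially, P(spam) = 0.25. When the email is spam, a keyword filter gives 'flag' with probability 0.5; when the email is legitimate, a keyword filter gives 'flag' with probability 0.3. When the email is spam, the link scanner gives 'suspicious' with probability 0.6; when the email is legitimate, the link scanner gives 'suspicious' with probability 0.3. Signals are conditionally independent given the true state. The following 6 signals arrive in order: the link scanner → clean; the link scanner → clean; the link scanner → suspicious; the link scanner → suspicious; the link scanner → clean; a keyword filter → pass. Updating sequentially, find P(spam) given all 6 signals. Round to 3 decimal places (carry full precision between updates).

0.151

After the link scanner='clean': P(spam) = 0.4·0.2500 / (0.4·0.2500 + 0.7·0.7500) ≈ 0.1600
After the link scanner='clean': P(spam) = 0.4·0.1600 / (0.4·0.1600 + 0.7·0.8400) ≈ 0.0982
After the link scanner='suspicious': P(spam) = 0.6·0.0982 / (0.6·0.0982 + 0.3·0.9018) ≈ 0.1788
After the link scanner='suspicious': P(spam) = 0.6·0.1788 / (0.6·0.1788 + 0.3·0.8212) ≈ 0.3033
After the link scanner='clean': P(spam) = 0.4·0.3033 / (0.4·0.3033 + 0.7·0.6967) ≈ 0.1992
After a keyword filter='pass': P(spam) = 0.5·0.1992 / (0.5·0.1992 + 0.7·0.8008) ≈ 0.1509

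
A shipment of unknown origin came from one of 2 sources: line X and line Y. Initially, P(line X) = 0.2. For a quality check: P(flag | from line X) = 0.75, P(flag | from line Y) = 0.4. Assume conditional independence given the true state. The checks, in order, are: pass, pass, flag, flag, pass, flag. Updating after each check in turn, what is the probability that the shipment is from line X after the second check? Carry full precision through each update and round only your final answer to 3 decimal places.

Apply Bayes' rule sequentially, carrying P(line X) forward.
After 'pass': P(line X) = 0.25·0.2000 / (0.25·0.2000 + 0.6·0.8000) ≈ 0.0943
After 'pass': P(line X) = 0.25·0.0943 / (0.25·0.0943 + 0.6·0.9057) ≈ 0.0416

0.042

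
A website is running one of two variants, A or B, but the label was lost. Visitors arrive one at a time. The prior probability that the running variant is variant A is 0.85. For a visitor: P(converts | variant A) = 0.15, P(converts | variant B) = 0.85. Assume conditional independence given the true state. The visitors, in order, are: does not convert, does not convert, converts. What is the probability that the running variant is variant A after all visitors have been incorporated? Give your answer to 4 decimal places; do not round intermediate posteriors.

0.9698

After 'does not convert': P(A) = 0.85·0.8500 / (0.85·0.8500 + 0.15·0.1500) ≈ 0.9698
After 'does not convert': P(A) = 0.85·0.9698 / (0.85·0.9698 + 0.15·0.0302) ≈ 0.9945
After 'converts': P(A) = 0.15·0.9945 / (0.15·0.9945 + 0.85·0.0055) ≈ 0.9698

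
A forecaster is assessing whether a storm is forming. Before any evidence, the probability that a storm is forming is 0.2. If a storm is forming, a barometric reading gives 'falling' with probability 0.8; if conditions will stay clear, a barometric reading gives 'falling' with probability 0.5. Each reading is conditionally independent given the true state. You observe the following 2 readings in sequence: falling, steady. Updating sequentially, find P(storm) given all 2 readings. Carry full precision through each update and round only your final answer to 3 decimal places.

Apply Bayes' rule sequentially, carrying P(storm) forward.
After 'falling': P(storm) = 0.8·0.2000 / (0.8·0.2000 + 0.5·0.8000) ≈ 0.2857
After 'steady': P(storm) = 0.2·0.2857 / (0.2·0.2857 + 0.5·0.7143) ≈ 0.1379

0.138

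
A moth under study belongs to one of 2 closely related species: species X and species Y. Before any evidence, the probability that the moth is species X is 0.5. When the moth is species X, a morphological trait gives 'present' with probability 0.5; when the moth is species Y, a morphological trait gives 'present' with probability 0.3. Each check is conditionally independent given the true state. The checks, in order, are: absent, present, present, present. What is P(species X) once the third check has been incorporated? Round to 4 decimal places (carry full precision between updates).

0.6649

After 'absent': P(species X) = 0.5·0.5000 / (0.5·0.5000 + 0.7·0.5000) ≈ 0.4167
After 'present': P(species X) = 0.5·0.4167 / (0.5·0.4167 + 0.3·0.5833) ≈ 0.5435
After 'present': P(species X) = 0.5·0.5435 / (0.5·0.5435 + 0.3·0.4565) ≈ 0.6649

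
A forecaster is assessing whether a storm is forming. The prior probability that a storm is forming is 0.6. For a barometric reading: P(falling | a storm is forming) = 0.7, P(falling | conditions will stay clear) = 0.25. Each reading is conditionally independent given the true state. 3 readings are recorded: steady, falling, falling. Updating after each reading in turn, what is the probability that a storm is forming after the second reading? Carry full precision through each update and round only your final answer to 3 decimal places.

Each posterior becomes the prior for the next update.
After 'steady': P(storm) = 0.3·0.6000 / (0.3·0.6000 + 0.75·0.4000) ≈ 0.3750
After 'falling': P(storm) = 0.7·0.3750 / (0.7·0.3750 + 0.25·0.6250) ≈ 0.6269

0.627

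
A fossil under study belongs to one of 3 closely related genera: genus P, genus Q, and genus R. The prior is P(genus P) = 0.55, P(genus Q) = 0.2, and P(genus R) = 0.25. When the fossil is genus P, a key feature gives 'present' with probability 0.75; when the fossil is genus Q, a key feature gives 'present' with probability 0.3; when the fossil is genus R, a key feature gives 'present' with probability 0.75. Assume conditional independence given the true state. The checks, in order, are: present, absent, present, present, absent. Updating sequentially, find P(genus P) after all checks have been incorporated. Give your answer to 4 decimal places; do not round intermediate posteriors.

Each posterior becomes the prior for the next update.
After 'present': normaliser = 0.75·0.5500 + 0.3·0.2000 + 0.75·0.2500; P(genus P) ≈ 0.6250, P(genus Q) ≈ 0.0909, P(genus R) ≈ 0.2841
After 'absent': normaliser = 0.25·0.6250 + 0.7·0.0909 + 0.25·0.2841; P(genus P) ≈ 0.5371, P(genus Q) ≈ 0.2188, P(genus R) ≈ 0.2441
After 'present': normaliser = 0.75·0.5371 + 0.3·0.2188 + 0.75·0.2441; P(genus P) ≈ 0.6183, P(genus Q) ≈ 0.1007, P(genus R) ≈ 0.2810
After 'present': normaliser = 0.75·0.6183 + 0.3·0.1007 + 0.75·0.2810; P(genus P) ≈ 0.6580, P(genus Q) ≈ 0.0429, P(genus R) ≈ 0.2991
After 'absent': normaliser = 0.25·0.6580 + 0.7·0.0429 + 0.25·0.2991; P(genus P) ≈ 0.6109, P(genus Q) ≈ 0.1115, P(genus R) ≈ 0.2777

0.6109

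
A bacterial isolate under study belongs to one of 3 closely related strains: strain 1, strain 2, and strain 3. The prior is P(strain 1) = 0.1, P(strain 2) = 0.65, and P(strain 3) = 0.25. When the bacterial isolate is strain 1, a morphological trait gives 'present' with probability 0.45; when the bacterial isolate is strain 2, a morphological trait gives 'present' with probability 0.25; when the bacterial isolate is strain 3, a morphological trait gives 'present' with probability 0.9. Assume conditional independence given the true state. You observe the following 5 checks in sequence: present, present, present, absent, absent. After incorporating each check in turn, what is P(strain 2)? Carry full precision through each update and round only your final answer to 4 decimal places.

0.5551

After 'present': normaliser = 0.45·0.1000 + 0.25·0.6500 + 0.9·0.2500; P(strain 1) ≈ 0.1040, P(strain 2) ≈ 0.3757, P(strain 3) ≈ 0.5202
After 'present': normaliser = 0.45·0.1040 + 0.25·0.3757 + 0.9·0.5202; P(strain 1) ≈ 0.0769, P(strain 2) ≈ 0.1542, P(strain 3) ≈ 0.7689
After 'present': normaliser = 0.45·0.0769 + 0.25·0.1542 + 0.9·0.7689; P(strain 1) ≈ 0.0452, P(strain 2) ≈ 0.0504, P(strain 3) ≈ 0.9044
After 'absent': normaliser = 0.55·0.0452 + 0.75·0.0504 + 0.1·0.9044; P(strain 1) ≈ 0.1624, P(strain 2) ≈ 0.2469, P(strain 3) ≈ 0.5907
After 'absent': normaliser = 0.55·0.1624 + 0.75·0.2469 + 0.1·0.5907; P(strain 1) ≈ 0.2678, P(strain 2) ≈ 0.5551, P(strain 3) ≈ 0.1771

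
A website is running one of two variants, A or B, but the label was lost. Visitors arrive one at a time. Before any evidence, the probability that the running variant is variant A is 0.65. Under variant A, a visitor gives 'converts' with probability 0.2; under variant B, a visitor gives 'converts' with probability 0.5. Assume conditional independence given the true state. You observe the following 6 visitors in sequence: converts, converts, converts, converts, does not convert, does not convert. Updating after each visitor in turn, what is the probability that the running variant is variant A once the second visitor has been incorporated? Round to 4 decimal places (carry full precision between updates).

After 'converts': P(A) = 0.2·0.6500 / (0.2·0.6500 + 0.5·0.3500) ≈ 0.4262
After 'converts': P(A) = 0.2·0.4262 / (0.2·0.4262 + 0.5·0.5738) ≈ 0.2291

0.2291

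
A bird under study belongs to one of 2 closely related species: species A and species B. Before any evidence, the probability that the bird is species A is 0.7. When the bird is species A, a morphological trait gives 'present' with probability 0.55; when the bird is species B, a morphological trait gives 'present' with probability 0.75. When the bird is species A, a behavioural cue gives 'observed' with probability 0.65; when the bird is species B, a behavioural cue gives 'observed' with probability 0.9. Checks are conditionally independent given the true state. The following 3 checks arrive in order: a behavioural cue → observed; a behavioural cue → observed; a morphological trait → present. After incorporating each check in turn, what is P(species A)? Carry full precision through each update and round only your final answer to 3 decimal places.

0.472

After a behavioural cue='observed': P(species A) = 0.65·0.7000 / (0.65·0.7000 + 0.9·0.3000) ≈ 0.6276
After a behavioural cue='observed': P(species A) = 0.65·0.6276 / (0.65·0.6276 + 0.9·0.3724) ≈ 0.5490
After a morphological trait='present': P(species A) = 0.55·0.5490 / (0.55·0.5490 + 0.75·0.4510) ≈ 0.4716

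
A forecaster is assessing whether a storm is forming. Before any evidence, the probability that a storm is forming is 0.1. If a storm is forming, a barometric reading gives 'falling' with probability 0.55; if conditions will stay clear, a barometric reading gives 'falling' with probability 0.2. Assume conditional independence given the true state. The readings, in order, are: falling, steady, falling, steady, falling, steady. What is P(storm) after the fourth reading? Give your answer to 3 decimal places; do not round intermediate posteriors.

After 'falling': P(storm) = 0.55·0.1000 / (0.55·0.1000 + 0.2·0.9000) ≈ 0.2340
After 'steady': P(storm) = 0.45·0.2340 / (0.45·0.2340 + 0.8·0.7660) ≈ 0.1467
After 'falling': P(storm) = 0.55·0.1467 / (0.55·0.1467 + 0.2·0.8533) ≈ 0.3210
After 'steady': P(storm) = 0.45·0.3210 / (0.45·0.3210 + 0.8·0.6790) ≈ 0.2100

0.210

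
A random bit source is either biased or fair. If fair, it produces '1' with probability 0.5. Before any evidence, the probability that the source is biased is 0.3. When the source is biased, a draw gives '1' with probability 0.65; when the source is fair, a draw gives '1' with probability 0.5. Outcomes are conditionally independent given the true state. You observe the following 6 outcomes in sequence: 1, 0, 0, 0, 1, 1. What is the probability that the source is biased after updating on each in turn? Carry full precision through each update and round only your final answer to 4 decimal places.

0.2441

After '1': P(biased) = 0.65·0.3000 / (0.65·0.3000 + 0.5·0.7000) ≈ 0.3578
After '0': P(biased) = 0.35·0.3578 / (0.35·0.3578 + 0.5·0.6422) ≈ 0.2806
After '0': P(biased) = 0.35·0.2806 / (0.35·0.2806 + 0.5·0.7194) ≈ 0.2145
After '0': P(biased) = 0.35·0.2145 / (0.35·0.2145 + 0.5·0.7855) ≈ 0.1604
After '1': P(biased) = 0.65·0.1604 / (0.65·0.1604 + 0.5·0.8396) ≈ 0.1990
After '1': P(biased) = 0.65·0.1990 / (0.65·0.1990 + 0.5·0.8010) ≈ 0.2441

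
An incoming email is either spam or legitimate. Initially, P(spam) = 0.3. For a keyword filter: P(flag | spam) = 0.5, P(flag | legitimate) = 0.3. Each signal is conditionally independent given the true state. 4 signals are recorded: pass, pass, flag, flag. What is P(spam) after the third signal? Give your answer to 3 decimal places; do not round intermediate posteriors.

0.267

Apply Bayes' rule sequentially, carrying P(spam) forward.
After 'pass': P(spam) = 0.5·0.3000 / (0.5·0.3000 + 0.7·0.7000) ≈ 0.2344
After 'pass': P(spam) = 0.5·0.2344 / (0.5·0.2344 + 0.7·0.7656) ≈ 0.1794
After 'flag': P(spam) = 0.5·0.1794 / (0.5·0.1794 + 0.3·0.8206) ≈ 0.2671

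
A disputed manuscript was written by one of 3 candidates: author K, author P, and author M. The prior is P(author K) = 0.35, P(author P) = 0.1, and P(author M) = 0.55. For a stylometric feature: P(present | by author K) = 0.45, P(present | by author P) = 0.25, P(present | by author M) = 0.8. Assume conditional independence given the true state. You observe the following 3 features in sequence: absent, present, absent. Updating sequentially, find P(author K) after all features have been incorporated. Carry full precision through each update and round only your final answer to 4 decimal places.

After 'absent': normaliser = 0.55·0.3500 + 0.75·0.1000 + 0.2·0.5500; P(author K) ≈ 0.5099, P(author P) ≈ 0.1987, P(author M) ≈ 0.2914
After 'present': normaliser = 0.45·0.5099 + 0.25·0.1987 + 0.8·0.2914; P(author K) ≈ 0.4480, P(author P) ≈ 0.0970, P(author M) ≈ 0.4551
After 'absent': normaliser = 0.55·0.4480 + 0.75·0.0970 + 0.2·0.4551; P(author K) ≈ 0.6008, P(author P) ≈ 0.1773, P(author M) ≈ 0.2219

0.6008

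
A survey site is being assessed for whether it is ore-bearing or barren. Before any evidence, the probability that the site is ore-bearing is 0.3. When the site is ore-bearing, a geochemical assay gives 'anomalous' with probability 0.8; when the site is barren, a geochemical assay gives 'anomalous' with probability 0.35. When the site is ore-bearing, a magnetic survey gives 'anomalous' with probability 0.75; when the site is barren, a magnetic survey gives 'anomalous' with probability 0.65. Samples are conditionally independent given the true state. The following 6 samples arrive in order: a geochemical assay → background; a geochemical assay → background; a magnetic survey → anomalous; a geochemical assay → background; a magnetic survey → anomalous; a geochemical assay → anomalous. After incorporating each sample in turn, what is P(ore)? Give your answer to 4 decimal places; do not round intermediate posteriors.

Each posterior becomes the prior for the next update.
After a geochemical assay='background': P(ore) = 0.2·0.3000 / (0.2·0.3000 + 0.65·0.7000) ≈ 0.1165
After a geochemical assay='background': P(ore) = 0.2·0.1165 / (0.2·0.1165 + 0.65·0.8835) ≈ 0.0390
After a magnetic survey='anomalous': P(ore) = 0.75·0.0390 / (0.75·0.0390 + 0.65·0.9610) ≈ 0.0447
After a geochemical assay='background': P(ore) = 0.2·0.0447 / (0.2·0.0447 + 0.65·0.9553) ≈ 0.0142
After a magnetic survey='anomalous': P(ore) = 0.75·0.0142 / (0.75·0.0142 + 0.65·0.9858) ≈ 0.0163
After a geochemical assay='anomalous': P(ore) = 0.8·0.0163 / (0.8·0.0163 + 0.35·0.9837) ≈ 0.0366

0.0366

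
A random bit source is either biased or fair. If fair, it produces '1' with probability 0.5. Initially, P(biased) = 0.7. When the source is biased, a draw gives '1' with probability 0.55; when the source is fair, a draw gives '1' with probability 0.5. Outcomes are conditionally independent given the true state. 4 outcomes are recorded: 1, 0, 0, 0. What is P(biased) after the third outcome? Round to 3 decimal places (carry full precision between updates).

0.675

After '1': P(biased) = 0.55·0.7000 / (0.55·0.7000 + 0.5·0.3000) ≈ 0.7196
After '0': P(biased) = 0.45·0.7196 / (0.45·0.7196 + 0.5·0.2804) ≈ 0.6979
After '0': P(biased) = 0.45·0.6979 / (0.45·0.6979 + 0.5·0.3021) ≈ 0.6752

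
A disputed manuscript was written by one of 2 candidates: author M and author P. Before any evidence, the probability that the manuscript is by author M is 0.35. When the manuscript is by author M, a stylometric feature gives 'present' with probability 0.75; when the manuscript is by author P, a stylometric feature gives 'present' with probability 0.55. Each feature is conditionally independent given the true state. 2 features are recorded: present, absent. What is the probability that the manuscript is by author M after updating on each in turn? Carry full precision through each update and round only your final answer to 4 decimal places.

0.2897

After 'present': P(author M) = 0.75·0.3500 / (0.75·0.3500 + 0.55·0.6500) ≈ 0.4234
After 'absent': P(author M) = 0.25·0.4234 / (0.25·0.4234 + 0.45·0.5766) ≈ 0.2897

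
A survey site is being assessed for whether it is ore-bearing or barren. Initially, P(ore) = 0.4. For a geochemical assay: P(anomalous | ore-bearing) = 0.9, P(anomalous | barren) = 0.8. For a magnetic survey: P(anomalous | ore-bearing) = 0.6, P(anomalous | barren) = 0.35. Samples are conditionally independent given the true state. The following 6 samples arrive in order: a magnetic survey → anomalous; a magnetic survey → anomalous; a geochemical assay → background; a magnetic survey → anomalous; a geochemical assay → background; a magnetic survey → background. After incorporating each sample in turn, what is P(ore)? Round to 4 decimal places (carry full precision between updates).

0.3407

After a magnetic survey='anomalous': P(ore) = 0.6·0.4000 / (0.6·0.4000 + 0.35·0.6000) ≈ 0.5333
After a magnetic survey='anomalous': P(ore) = 0.6·0.5333 / (0.6·0.5333 + 0.35·0.4667) ≈ 0.6621
After a geochemical assay='background': P(ore) = 0.1·0.6621 / (0.1·0.6621 + 0.2·0.3379) ≈ 0.4948
After a magnetic survey='anomalous': P(ore) = 0.6·0.4948 / (0.6·0.4948 + 0.35·0.5052) ≈ 0.6268
After a geochemical assay='background': P(ore) = 0.1·0.6268 / (0.1·0.6268 + 0.2·0.3732) ≈ 0.4564
After a magnetic survey='background': P(ore) = 0.4·0.4564 / (0.4·0.4564 + 0.65·0.5436) ≈ 0.3407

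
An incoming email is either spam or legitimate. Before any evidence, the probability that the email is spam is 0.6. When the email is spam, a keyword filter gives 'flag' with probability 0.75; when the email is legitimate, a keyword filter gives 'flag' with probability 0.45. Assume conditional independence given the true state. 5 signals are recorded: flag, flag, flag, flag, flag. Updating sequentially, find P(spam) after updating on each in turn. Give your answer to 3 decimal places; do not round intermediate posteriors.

After 'flag': P(spam) = 0.75·0.6000 / (0.75·0.6000 + 0.45·0.4000) ≈ 0.7143
After 'flag': P(spam) = 0.75·0.7143 / (0.75·0.7143 + 0.45·0.2857) ≈ 0.8065
After 'flag': P(spam) = 0.75·0.8065 / (0.75·0.8065 + 0.45·0.1935) ≈ 0.8741
After 'flag': P(spam) = 0.75·0.8741 / (0.75·0.8741 + 0.45·0.1259) ≈ 0.9205
After 'flag': P(spam) = 0.75·0.9205 / (0.75·0.9205 + 0.45·0.0795) ≈ 0.9507

0.951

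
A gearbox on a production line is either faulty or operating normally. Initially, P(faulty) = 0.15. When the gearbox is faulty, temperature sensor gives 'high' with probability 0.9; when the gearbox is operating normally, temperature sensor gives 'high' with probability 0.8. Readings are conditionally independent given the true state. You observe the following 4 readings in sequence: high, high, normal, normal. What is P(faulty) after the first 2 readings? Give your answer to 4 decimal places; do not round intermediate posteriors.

0.1826

Each posterior becomes the prior for the next update.
After 'high': P(faulty) = 0.9·0.1500 / (0.9·0.1500 + 0.8·0.8500) ≈ 0.1656
After 'high': P(faulty) = 0.9·0.1656 / (0.9·0.1656 + 0.8·0.8344) ≈ 0.1826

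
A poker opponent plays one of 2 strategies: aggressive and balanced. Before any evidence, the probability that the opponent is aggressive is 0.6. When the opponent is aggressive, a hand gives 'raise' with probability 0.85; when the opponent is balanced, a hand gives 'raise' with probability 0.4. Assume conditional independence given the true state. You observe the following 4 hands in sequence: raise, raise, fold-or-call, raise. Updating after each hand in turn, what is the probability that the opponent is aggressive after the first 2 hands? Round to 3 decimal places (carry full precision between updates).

After 'raise': P(aggressive) = 0.85·0.6000 / (0.85·0.6000 + 0.4·0.4000) ≈ 0.7612
After 'raise': P(aggressive) = 0.85·0.7612 / (0.85·0.7612 + 0.4·0.2388) ≈ 0.8714

0.871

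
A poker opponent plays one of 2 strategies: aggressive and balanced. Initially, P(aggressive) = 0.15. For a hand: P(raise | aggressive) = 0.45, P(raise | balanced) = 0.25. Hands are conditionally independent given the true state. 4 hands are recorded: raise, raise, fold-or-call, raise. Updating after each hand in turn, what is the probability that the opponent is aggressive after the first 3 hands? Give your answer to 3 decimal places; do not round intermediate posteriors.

0.295

After 'raise': P(aggressive) = 0.45·0.1500 / (0.45·0.1500 + 0.25·0.8500) ≈ 0.2411
After 'raise': P(aggressive) = 0.45·0.2411 / (0.45·0.2411 + 0.25·0.7589) ≈ 0.3638
After 'fold-or-call': P(aggressive) = 0.55·0.3638 / (0.55·0.3638 + 0.75·0.6362) ≈ 0.2954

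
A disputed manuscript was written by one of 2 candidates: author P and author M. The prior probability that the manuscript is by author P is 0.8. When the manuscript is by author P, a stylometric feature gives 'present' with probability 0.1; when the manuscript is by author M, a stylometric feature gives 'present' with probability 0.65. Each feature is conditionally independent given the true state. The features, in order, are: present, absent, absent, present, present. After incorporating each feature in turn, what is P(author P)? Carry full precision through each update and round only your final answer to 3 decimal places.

Apply Bayes' rule sequentially, carrying P(author P) forward.
After 'present': P(author P) = 0.1·0.8000 / (0.1·0.8000 + 0.65·0.2000) ≈ 0.3810
After 'absent': P(author P) = 0.9·0.3810 / (0.9·0.3810 + 0.35·0.6190) ≈ 0.6128
After 'absent': P(author P) = 0.9·0.6128 / (0.9·0.6128 + 0.35·0.3872) ≈ 0.8027
After 'present': P(author P) = 0.1·0.8027 / (0.1·0.8027 + 0.65·0.1973) ≈ 0.3850
After 'present': P(author P) = 0.1·0.3850 / (0.1·0.3850 + 0.65·0.6150) ≈ 0.0878

0.088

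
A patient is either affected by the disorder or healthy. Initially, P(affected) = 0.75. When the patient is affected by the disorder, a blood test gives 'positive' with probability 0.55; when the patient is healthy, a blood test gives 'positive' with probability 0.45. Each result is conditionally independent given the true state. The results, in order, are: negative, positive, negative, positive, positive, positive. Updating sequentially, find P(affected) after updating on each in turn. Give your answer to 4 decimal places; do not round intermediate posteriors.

After 'negative': P(affected) = 0.45·0.7500 / (0.45·0.7500 + 0.55·0.2500) ≈ 0.7105
After 'positive': P(affected) = 0.55·0.7105 / (0.55·0.7105 + 0.45·0.2895) ≈ 0.7500
After 'negative': P(affected) = 0.45·0.7500 / (0.45·0.7500 + 0.55·0.2500) ≈ 0.7105
After 'positive': P(affected) = 0.55·0.7105 / (0.55·0.7105 + 0.45·0.2895) ≈ 0.7500
After 'positive': P(affected) = 0.55·0.7500 / (0.55·0.7500 + 0.45·0.2500) ≈ 0.7857
After 'positive': P(affected) = 0.55·0.7857 / (0.55·0.7857 + 0.45·0.2143) ≈ 0.8176

0.8176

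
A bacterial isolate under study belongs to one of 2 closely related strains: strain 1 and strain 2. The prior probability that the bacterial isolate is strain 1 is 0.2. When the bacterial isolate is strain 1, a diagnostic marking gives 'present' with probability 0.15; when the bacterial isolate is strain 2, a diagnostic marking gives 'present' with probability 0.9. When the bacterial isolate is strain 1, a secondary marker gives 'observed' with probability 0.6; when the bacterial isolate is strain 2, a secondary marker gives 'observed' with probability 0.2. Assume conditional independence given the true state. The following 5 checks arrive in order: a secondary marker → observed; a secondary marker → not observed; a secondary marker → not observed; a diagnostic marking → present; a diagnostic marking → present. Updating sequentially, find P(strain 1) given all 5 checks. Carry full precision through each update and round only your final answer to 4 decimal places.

0.0052

After a secondary marker='observed': P(strain 1) = 0.6·0.2000 / (0.6·0.2000 + 0.2·0.8000) ≈ 0.4286
After a secondary marker='not observed': P(strain 1) = 0.4·0.4286 / (0.4·0.4286 + 0.8·0.5714) ≈ 0.2727
After a secondary marker='not observed': P(strain 1) = 0.4·0.2727 / (0.4·0.2727 + 0.8·0.7273) ≈ 0.1579
After a diagnostic marking='present': P(strain 1) = 0.15·0.1579 / (0.15·0.1579 + 0.9·0.8421) ≈ 0.0303
After a diagnostic marking='present': P(strain 1) = 0.15·0.0303 / (0.15·0.0303 + 0.9·0.9697) ≈ 0.0052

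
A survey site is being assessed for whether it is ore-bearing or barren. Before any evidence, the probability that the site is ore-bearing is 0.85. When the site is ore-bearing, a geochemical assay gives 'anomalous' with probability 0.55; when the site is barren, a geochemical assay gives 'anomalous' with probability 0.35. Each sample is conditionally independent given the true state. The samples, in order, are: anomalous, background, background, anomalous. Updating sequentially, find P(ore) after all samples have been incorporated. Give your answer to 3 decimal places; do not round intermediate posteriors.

0.870

Apply Bayes' rule sequentially, carrying P(ore) forward.
After 'anomalous': P(ore) = 0.55·0.8500 / (0.55·0.8500 + 0.35·0.1500) ≈ 0.8990
After 'background': P(ore) = 0.45·0.8990 / (0.45·0.8990 + 0.65·0.1010) ≈ 0.8604
After 'background': P(ore) = 0.45·0.8604 / (0.45·0.8604 + 0.65·0.1396) ≈ 0.8102
After 'anomalous': P(ore) = 0.55·0.8102 / (0.55·0.8102 + 0.35·0.1898) ≈ 0.8702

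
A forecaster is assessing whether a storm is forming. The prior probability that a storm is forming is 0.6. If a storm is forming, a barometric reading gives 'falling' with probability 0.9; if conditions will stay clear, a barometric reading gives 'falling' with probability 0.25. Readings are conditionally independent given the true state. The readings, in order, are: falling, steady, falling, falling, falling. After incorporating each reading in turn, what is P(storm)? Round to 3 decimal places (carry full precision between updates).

After 'falling': P(storm) = 0.9·0.6000 / (0.9·0.6000 + 0.25·0.4000) ≈ 0.8438
After 'steady': P(storm) = 0.1·0.8438 / (0.1·0.8438 + 0.75·0.1562) ≈ 0.4186
After 'falling': P(storm) = 0.9·0.4186 / (0.9·0.4186 + 0.25·0.5814) ≈ 0.7216
After 'falling': P(storm) = 0.9·0.7216 / (0.9·0.7216 + 0.25·0.2784) ≈ 0.9032
After 'falling': P(storm) = 0.9·0.9032 / (0.9·0.9032 + 0.25·0.0968) ≈ 0.9711

0.971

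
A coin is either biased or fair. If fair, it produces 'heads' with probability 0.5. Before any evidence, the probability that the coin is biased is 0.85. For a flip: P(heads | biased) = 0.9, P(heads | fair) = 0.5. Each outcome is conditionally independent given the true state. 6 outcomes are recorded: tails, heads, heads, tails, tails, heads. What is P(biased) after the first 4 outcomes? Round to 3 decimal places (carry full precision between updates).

After 'tails': P(biased) = 0.1·0.8500 / (0.1·0.8500 + 0.5·0.1500) ≈ 0.5312
After 'heads': P(biased) = 0.9·0.5312 / (0.9·0.5312 + 0.5·0.4688) ≈ 0.6711
After 'heads': P(biased) = 0.9·0.6711 / (0.9·0.6711 + 0.5·0.3289) ≈ 0.7860
After 'tails': P(biased) = 0.1·0.7860 / (0.1·0.7860 + 0.5·0.2140) ≈ 0.4234

0.423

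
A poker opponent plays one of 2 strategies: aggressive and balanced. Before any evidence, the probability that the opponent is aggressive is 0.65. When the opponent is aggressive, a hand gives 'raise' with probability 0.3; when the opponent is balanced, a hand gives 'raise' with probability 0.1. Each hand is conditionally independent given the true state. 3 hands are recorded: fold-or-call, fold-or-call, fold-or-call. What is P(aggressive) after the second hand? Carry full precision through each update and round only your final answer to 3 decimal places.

0.529

After 'fold-or-call': P(aggressive) = 0.7·0.6500 / (0.7·0.6500 + 0.9·0.3500) ≈ 0.5909
After 'fold-or-call': P(aggressive) = 0.7·0.5909 / (0.7·0.5909 + 0.9·0.4091) ≈ 0.5291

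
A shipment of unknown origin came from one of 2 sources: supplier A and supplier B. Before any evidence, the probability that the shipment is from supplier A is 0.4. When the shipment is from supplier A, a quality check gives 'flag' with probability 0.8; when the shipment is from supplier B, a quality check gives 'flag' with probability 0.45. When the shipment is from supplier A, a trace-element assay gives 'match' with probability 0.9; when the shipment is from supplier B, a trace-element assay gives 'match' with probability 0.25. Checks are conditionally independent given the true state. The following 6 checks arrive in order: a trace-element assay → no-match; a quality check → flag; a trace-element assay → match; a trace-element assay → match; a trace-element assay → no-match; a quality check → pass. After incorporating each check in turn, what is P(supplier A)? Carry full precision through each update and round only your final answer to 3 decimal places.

0.090

After a trace-element assay='no-match': P(supplier A) = 0.1·0.4000 / (0.1·0.4000 + 0.75·0.6000) ≈ 0.0816
After a quality check='flag': P(supplier A) = 0.8·0.0816 / (0.8·0.0816 + 0.45·0.9184) ≈ 0.1365
After a trace-element assay='match': P(supplier A) = 0.9·0.1365 / (0.9·0.1365 + 0.25·0.8635) ≈ 0.3626
After a trace-element assay='match': P(supplier A) = 0.9·0.3626 / (0.9·0.3626 + 0.25·0.6374) ≈ 0.6719
After a trace-element assay='no-match': P(supplier A) = 0.1·0.6719 / (0.1·0.6719 + 0.75·0.3281) ≈ 0.2145
After a quality check='pass': P(supplier A) = 0.2·0.2145 / (0.2·0.2145 + 0.55·0.7855) ≈ 0.0903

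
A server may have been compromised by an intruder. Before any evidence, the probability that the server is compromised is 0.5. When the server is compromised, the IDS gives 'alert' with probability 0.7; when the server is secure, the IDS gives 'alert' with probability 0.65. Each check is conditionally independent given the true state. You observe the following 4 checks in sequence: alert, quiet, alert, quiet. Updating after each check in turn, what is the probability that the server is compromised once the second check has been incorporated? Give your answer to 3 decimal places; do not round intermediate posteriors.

0.480

After 'alert': P(compromised) = 0.7·0.5000 / (0.7·0.5000 + 0.65·0.5000) ≈ 0.5185
After 'quiet': P(compromised) = 0.3·0.5185 / (0.3·0.5185 + 0.35·0.4815) ≈ 0.4800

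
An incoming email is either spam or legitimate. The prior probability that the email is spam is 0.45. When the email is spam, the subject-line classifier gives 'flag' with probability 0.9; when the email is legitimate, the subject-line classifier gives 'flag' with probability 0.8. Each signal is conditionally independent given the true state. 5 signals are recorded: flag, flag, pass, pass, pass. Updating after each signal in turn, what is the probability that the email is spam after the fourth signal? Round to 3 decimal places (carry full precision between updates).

0.206

After 'flag': P(spam) = 0.9·0.4500 / (0.9·0.4500 + 0.8·0.5500) ≈ 0.4793
After 'flag': P(spam) = 0.9·0.4793 / (0.9·0.4793 + 0.8·0.5207) ≈ 0.5087
After 'pass': P(spam) = 0.1·0.5087 / (0.1·0.5087 + 0.2·0.4913) ≈ 0.3411
After 'pass': P(spam) = 0.1·0.3411 / (0.1·0.3411 + 0.2·0.6589) ≈ 0.2056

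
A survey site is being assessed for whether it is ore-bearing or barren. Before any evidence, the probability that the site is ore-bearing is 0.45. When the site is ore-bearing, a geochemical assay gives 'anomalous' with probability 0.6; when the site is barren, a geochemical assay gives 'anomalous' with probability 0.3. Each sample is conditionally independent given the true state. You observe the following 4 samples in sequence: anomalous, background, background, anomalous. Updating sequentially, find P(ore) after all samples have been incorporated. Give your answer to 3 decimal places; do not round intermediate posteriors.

Apply Bayes' rule sequentially, carrying P(ore) forward.
After 'anomalous': P(ore) = 0.6·0.4500 / (0.6·0.4500 + 0.3·0.5500) ≈ 0.6207
After 'background': P(ore) = 0.4·0.6207 / (0.4·0.6207 + 0.7·0.3793) ≈ 0.4832
After 'background': P(ore) = 0.4·0.4832 / (0.4·0.4832 + 0.7·0.5168) ≈ 0.3482
After 'anomalous': P(ore) = 0.6·0.3482 / (0.6·0.3482 + 0.3·0.6518) ≈ 0.5166

0.517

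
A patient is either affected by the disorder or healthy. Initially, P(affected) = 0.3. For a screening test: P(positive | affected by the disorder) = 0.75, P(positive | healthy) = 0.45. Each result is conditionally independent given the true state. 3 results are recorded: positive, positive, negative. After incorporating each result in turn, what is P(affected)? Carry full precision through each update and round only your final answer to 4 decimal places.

0.3511

After 'positive': P(affected) = 0.75·0.3000 / (0.75·0.3000 + 0.45·0.7000) ≈ 0.4167
After 'positive': P(affected) = 0.75·0.4167 / (0.75·0.4167 + 0.45·0.5833) ≈ 0.5435
After 'negative': P(affected) = 0.25·0.5435 / (0.25·0.5435 + 0.55·0.4565) ≈ 0.3511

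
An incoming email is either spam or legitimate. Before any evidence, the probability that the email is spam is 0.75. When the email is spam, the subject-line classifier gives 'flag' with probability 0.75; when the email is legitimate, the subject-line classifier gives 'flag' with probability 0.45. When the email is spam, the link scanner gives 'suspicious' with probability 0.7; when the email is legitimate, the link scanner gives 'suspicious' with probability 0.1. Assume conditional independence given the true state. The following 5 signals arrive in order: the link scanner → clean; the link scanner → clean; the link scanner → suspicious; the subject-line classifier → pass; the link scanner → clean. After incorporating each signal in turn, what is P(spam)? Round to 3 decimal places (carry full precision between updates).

0.261

After the link scanner='clean': P(spam) = 0.3·0.7500 / (0.3·0.7500 + 0.9·0.2500) ≈ 0.5000
After the link scanner='clean': P(spam) = 0.3·0.5000 / (0.3·0.5000 + 0.9·0.5000) ≈ 0.2500
After the link scanner='suspicious': P(spam) = 0.7·0.2500 / (0.7·0.2500 + 0.1·0.7500) ≈ 0.7000
After the subject-line classifier='pass': P(spam) = 0.25·0.7000 / (0.25·0.7000 + 0.55·0.3000) ≈ 0.5147
After the link scanner='clean': P(spam) = 0.3·0.5147 / (0.3·0.5147 + 0.9·0.4853) ≈ 0.2612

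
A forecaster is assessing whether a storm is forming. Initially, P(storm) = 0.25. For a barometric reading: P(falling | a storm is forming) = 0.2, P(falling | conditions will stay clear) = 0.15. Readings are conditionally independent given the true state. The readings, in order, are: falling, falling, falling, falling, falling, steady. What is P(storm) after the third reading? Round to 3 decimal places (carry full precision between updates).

After 'falling': P(storm) = 0.2·0.2500 / (0.2·0.2500 + 0.15·0.7500) ≈ 0.3077
After 'falling': P(storm) = 0.2·0.3077 / (0.2·0.3077 + 0.15·0.6923) ≈ 0.3721
After 'falling': P(storm) = 0.2·0.3721 / (0.2·0.3721 + 0.15·0.6279) ≈ 0.4414

0.441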